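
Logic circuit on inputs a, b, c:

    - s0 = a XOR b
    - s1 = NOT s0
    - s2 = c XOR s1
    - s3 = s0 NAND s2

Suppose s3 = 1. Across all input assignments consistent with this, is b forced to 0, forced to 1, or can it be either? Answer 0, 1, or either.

Both values of b occur among assignments with s3 = 1:
  b=0: a=0, b=0, c=0
  b=1: a=0, b=1, c=0

either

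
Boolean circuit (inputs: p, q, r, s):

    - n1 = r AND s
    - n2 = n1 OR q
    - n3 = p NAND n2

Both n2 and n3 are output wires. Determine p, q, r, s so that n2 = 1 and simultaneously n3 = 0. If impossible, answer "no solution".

p=1, q=1, r=0, s=0

Check with p=1, q=1, r=0, s=0:
n1 = r AND s = 0 AND 0 = 0
n2 = n1 OR q = 0 OR 1 = 1
n3 = p NAND n2 = 1 NAND 1 = 0
So n2 = 1 and n3 = 0.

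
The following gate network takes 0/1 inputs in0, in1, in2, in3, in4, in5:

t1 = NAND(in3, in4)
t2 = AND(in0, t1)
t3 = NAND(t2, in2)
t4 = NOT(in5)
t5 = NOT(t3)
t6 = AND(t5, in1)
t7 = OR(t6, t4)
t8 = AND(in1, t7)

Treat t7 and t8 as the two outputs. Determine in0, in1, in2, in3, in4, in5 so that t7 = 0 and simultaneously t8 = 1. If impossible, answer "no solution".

no solution exists

Across all 64 input combinations, none give both t7 = 0 and t8 = 1.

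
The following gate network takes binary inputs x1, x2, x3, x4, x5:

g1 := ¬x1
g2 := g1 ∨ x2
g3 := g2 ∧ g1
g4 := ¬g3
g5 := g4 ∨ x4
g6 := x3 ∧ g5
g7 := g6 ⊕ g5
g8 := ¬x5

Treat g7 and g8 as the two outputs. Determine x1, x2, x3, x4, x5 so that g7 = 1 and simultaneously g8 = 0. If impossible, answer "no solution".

x1=1, x2=1, x3=0, x4=0, x5=1

Check with x1=1, x2=1, x3=0, x4=0, x5=1:
g1 = ¬x1 = ¬1 = 0
g2 = g1 ∨ x2 = 0 ∨ 1 = 1
g3 = g2 ∧ g1 = 1 ∧ 0 = 0
g4 = ¬g3 = ¬0 = 1
g5 = g4 ∨ x4 = 1 ∨ 0 = 1
g6 = x3 ∧ g5 = 0 ∧ 1 = 0
g7 = g6 ⊕ g5 = 0 ⊕ 1 = 1
g8 = ¬x5 = ¬1 = 0
So g7 = 1 and g8 = 0.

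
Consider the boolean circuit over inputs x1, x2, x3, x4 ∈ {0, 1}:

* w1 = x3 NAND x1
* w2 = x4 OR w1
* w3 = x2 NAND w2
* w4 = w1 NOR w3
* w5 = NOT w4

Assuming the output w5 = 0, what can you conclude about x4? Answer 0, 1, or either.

w5 = NOT w4 must be 0, so w4 = 1.
Every assignment with w5 = 0 has x4 = 1; there are 1 such assignment(s).
  x1=1, x2=1, x3=1, x4=1

1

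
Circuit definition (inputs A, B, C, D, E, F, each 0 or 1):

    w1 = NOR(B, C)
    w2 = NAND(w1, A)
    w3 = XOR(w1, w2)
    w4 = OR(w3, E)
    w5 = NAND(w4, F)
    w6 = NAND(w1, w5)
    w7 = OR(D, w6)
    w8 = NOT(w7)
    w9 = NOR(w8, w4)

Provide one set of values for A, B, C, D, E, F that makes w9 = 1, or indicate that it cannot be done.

w9 = NOR(w8, w4) must be 1, so both w8 = 0 and w4 = 0.
Check with A=0 B=0 C=0 D=1 E=0 F=1:
w1 = NOR(B, C) = NOR(0, 0) = 1
w2 = NAND(w1, A) = NAND(1, 0) = 1
w3 = XOR(w1, w2) = XOR(1, 1) = 0
w4 = OR(w3, E) = OR(0, 0) = 0
w5 = NAND(w4, F) = NAND(0, 1) = 1
w6 = NAND(w1, w5) = NAND(1, 1) = 0
w7 = OR(D, w6) = OR(1, 0) = 1
w8 = NOT(w7) = NOT 1 = 0
w9 = NOR(w8, w4) = NOR(0, 0) = 1
So w9 = 1 as required.

A=0 B=0 C=0 D=1 E=0 F=1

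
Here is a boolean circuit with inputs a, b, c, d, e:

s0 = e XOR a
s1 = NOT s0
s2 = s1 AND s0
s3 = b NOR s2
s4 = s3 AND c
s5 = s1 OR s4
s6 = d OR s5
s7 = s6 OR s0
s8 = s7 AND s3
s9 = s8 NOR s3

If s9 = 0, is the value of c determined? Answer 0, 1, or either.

either

Both values of c occur among assignments with s9 = 0:
  c=0: a=0, b=0, c=0, d=0, e=0
  c=1: a=0, b=0, c=1, d=0, e=0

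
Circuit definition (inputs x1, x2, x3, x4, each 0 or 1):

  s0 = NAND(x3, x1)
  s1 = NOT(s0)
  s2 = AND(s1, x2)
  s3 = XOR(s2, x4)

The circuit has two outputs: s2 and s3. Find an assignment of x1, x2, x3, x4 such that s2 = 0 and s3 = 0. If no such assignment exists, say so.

Check with x1=0, x2=0, x3=0, x4=0:
s0 = NAND(x3, x1) = NAND(0, 0) = 1
s1 = NOT(s0) = NOT 1 = 0
s2 = AND(s1, x2) = AND(0, 0) = 0
s3 = XOR(s2, x4) = XOR(0, 0) = 0
So s2 = 0 and s3 = 0.

x1=0, x2=0, x3=0, x4=0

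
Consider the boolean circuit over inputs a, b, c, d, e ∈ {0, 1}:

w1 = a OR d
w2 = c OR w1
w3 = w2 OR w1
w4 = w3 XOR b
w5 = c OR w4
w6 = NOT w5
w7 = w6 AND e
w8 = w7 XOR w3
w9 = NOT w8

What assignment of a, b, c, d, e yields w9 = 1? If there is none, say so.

Check with a=0, b=1, c=0, d=0, e=0:
w1 = a OR d = 0 OR 0 = 0
w2 = c OR w1 = 0 OR 0 = 0
w3 = w2 OR w1 = 0 OR 0 = 0
w4 = w3 XOR b = 0 XOR 1 = 1
w5 = c OR w4 = 0 OR 1 = 1
w6 = NOT w5 = NOT 1 = 0
w7 = w6 AND e = 0 AND 0 = 0
w8 = w7 XOR w3 = 0 XOR 0 = 0
w9 = NOT w8 = NOT 0 = 1
So w9 = 1 as required.

a=0, b=1, c=0, d=0, e=0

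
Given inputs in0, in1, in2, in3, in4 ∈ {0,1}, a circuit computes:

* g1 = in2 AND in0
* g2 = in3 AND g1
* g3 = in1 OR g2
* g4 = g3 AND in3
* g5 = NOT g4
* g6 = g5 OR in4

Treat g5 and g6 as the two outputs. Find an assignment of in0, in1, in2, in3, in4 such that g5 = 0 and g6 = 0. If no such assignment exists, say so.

Check with in0=1, in1=1, in2=0, in3=1, in4=0:
g1 = in2 AND in0 = 0 AND 1 = 0
g2 = in3 AND g1 = 1 AND 0 = 0
g3 = in1 OR g2 = 1 OR 0 = 1
g4 = g3 AND in3 = 1 AND 1 = 1
g5 = NOT g4 = NOT 1 = 0
g6 = g5 OR in4 = 0 OR 0 = 0
So g5 = 0 and g6 = 0.

in0=1, in1=1, in2=0, in3=1, in4=0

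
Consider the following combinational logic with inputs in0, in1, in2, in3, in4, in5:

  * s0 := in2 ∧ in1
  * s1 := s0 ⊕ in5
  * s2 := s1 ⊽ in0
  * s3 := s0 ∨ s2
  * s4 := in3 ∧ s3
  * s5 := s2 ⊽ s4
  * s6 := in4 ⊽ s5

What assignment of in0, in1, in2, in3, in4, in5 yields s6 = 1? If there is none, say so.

in0=1 in1=1 in2=1 in3=1 in4=0 in5=0

s6 = in4 ⊽ s5 must be 1, so both in4 = 0 and s5 = 0.
Check with in0=1 in1=1 in2=1 in3=1 in4=0 in5=0:
s0 = in2 ∧ in1 = 1 ∧ 1 = 1
s1 = s0 ⊕ in5 = 1 ⊕ 0 = 1
s2 = s1 ⊽ in0 = 1 ⊽ 1 = 0
s3 = s0 ∨ s2 = 1 ∨ 0 = 1
s4 = in3 ∧ s3 = 1 ∧ 1 = 1
s5 = s2 ⊽ s4 = 0 ⊽ 1 = 0
s6 = in4 ⊽ s5 = 0 ⊽ 0 = 1
So s6 = 1 as required.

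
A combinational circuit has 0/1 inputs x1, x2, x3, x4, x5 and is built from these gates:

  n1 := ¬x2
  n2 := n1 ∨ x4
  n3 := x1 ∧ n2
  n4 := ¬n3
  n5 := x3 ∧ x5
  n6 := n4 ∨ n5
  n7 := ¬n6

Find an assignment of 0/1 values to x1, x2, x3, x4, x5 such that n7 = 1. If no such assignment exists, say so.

Check with x1=1, x2=0, x3=1, x4=0, x5=0:
n1 = ¬x2 = ¬0 = 1
n2 = n1 ∨ x4 = 1 ∨ 0 = 1
n3 = x1 ∧ n2 = 1 ∧ 1 = 1
n4 = ¬n3 = ¬1 = 0
n5 = x3 ∧ x5 = 1 ∧ 0 = 0
n6 = n4 ∨ n5 = 0 ∨ 0 = 0
n7 = ¬n6 = ¬0 = 1
So n7 = 1 as required.

x1=1, x2=0, x3=1, x4=0, x5=0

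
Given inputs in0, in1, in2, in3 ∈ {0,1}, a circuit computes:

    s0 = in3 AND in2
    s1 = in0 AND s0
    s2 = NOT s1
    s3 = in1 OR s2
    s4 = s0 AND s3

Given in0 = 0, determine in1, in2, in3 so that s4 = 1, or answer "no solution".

in1=0, in2=1, in3=1

Check with in0 = 0 and in1=0, in2=1, in3=1:
s0 = in3 AND in2 = 1 AND 1 = 1
s1 = in0 AND s0 = 0 AND 1 = 0
s2 = NOT s1 = NOT 0 = 1
s3 = in1 OR s2 = 0 OR 1 = 1
s4 = s0 AND s3 = 1 AND 1 = 1
So s4 = 1.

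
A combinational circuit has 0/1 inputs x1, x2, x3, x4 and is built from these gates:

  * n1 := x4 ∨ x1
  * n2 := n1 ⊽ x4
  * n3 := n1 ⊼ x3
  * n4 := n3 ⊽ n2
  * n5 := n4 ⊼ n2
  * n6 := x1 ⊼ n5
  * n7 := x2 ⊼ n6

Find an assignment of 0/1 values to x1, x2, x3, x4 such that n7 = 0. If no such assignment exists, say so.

x1=0, x2=1, x3=0, x4=1

Check with x1=0, x2=1, x3=0, x4=1:
n1 = x4 ∨ x1 = 1 ∨ 0 = 1
n2 = n1 ⊽ x4 = 1 ⊽ 1 = 0
n3 = n1 ⊼ x3 = 1 ⊼ 0 = 1
n4 = n3 ⊽ n2 = 1 ⊽ 0 = 0
n5 = n4 ⊼ n2 = 0 ⊼ 0 = 1
n6 = x1 ⊼ n5 = 0 ⊼ 1 = 1
n7 = x2 ⊼ n6 = 1 ⊼ 1 = 0
So n7 = 0 as required.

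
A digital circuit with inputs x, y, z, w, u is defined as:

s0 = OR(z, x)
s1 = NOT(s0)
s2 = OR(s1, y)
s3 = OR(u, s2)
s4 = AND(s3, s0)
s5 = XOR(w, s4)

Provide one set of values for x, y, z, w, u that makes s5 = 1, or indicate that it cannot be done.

x=1, y=0, z=0, w=1, u=0

Check with x=1, y=0, z=0, w=1, u=0:
s0 = OR(z, x) = OR(0, 1) = 1
s1 = NOT(s0) = NOT 1 = 0
s2 = OR(s1, y) = OR(0, 0) = 0
s3 = OR(u, s2) = OR(0, 0) = 0
s4 = AND(s3, s0) = AND(0, 1) = 0
s5 = XOR(w, s4) = XOR(1, 0) = 1
So s5 = 1 as required.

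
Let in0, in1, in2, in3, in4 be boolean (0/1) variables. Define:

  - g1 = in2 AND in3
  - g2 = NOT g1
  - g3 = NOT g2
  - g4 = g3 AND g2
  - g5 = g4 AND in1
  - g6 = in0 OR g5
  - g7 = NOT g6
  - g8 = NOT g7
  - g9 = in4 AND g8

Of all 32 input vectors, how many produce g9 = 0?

g9 = in4 AND g8 must be 0, so at least one of in4, g8 is 0.
Enumerating the 32 input combinations, 24 give g9 = 0 and 8 give g9 = 1.

24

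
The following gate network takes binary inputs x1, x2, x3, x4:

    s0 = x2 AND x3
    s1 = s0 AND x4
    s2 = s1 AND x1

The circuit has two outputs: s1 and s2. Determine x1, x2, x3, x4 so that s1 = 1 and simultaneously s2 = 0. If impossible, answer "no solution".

x1=0, x2=1, x3=1, x4=1

Check with x1=0, x2=1, x3=1, x4=1:
s0 = x2 AND x3 = 1 AND 1 = 1
s1 = s0 AND x4 = 1 AND 1 = 1
s2 = s1 AND x1 = 1 AND 0 = 0
So s1 = 1 and s2 = 0.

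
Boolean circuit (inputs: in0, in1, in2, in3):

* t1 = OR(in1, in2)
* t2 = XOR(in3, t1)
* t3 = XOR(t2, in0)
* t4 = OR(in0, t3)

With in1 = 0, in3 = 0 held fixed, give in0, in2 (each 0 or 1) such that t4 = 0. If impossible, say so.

t4 = OR(in0, t3) must be 0, so both in0 = 0 and t3 = 0.
t3 = XOR(t2, in0) must be 0, so t2 and in0 are equal.
Check with in1 = 0, in3 = 0 and in0=0, in2=0:
t1 = OR(in1, in2) = OR(0, 0) = 0
t2 = XOR(in3, t1) = XOR(0, 0) = 0
t3 = XOR(t2, in0) = XOR(0, 0) = 0
t4 = OR(in0, t3) = OR(0, 0) = 0
So t4 = 0.

in0=0, in2=0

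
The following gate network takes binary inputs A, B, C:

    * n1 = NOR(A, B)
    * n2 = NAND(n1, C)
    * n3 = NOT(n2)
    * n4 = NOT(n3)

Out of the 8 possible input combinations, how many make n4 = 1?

7

n4 = NOT(n3) must be 1, so n3 = 0.
n3 = NOT(n2) must be 0, so n2 = 1.
Enumerating the 8 input combinations, 7 give n4 = 1 and 1 give n4 = 0.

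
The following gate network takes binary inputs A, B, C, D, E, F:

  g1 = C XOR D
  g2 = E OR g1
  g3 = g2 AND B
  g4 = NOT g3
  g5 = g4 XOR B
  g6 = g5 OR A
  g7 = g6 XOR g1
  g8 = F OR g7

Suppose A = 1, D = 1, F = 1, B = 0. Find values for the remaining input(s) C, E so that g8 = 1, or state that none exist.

g8 = F OR g7 must be 1, so at least one of F, g7 is 1.
Check with A = 1, D = 1, F = 1, B = 0 and C=1, E=1:
g1 = C XOR D = 1 XOR 1 = 0
g2 = E OR g1 = 1 OR 0 = 1
g3 = g2 AND B = 1 AND 0 = 0
g4 = NOT g3 = NOT 0 = 1
g5 = g4 XOR B = 1 XOR 0 = 1
g6 = g5 OR A = 1 OR 1 = 1
g7 = g6 XOR g1 = 1 XOR 0 = 1
g8 = F OR g7 = 1 OR 1 = 1
So g8 = 1.

C=1, E=1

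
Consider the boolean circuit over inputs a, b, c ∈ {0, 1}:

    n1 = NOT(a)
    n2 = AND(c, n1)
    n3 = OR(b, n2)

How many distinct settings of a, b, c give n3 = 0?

n3 = OR(b, n2) must be 0, so both b = 0 and n2 = 0.
n2 = AND(c, n1) must be 0, so at least one of c, n1 is 0.
Satisfying assignments:
  a=0, b=0, c=0
  a=1, b=0, c=0
  a=1, b=0, c=1

3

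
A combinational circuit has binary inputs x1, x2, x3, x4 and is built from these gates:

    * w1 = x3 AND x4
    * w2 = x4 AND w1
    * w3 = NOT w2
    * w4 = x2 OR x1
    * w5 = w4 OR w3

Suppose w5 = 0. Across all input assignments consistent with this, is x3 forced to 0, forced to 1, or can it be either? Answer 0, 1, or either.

w5 = w4 OR w3 must be 0, so both w4 = 0 and w3 = 0.
w4 = x2 OR x1 must be 0, so both x2 = 0 and x1 = 0.
Every assignment with w5 = 0 has x3 = 1; there are 1 such assignment(s).
  x1=0, x2=0, x3=1, x4=1

1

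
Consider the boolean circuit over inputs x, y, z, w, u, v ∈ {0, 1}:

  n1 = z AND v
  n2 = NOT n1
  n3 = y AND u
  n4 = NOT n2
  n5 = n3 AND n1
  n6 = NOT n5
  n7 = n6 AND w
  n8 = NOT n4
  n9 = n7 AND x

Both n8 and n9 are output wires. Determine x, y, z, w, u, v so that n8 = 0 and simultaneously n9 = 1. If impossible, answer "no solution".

Check with x=1, y=0, z=1, w=1, u=0, v=1:
n1 = z AND v = 1 AND 1 = 1
n2 = NOT n1 = NOT 1 = 0
n3 = y AND u = 0 AND 0 = 0
n4 = NOT n2 = NOT 0 = 1
n5 = n3 AND n1 = 0 AND 1 = 0
n6 = NOT n5 = NOT 0 = 1
n7 = n6 AND w = 1 AND 1 = 1
n8 = NOT n4 = NOT 1 = 0
n9 = n7 AND x = 1 AND 1 = 1
So n8 = 0 and n9 = 1.

x=1, y=0, z=1, w=1, u=0, v=1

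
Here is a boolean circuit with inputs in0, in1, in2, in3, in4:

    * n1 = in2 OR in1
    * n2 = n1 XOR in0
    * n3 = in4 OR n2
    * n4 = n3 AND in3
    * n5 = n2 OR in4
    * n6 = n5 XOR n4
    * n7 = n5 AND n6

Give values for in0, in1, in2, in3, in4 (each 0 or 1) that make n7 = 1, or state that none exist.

in0=0, in1=0, in2=1, in3=0, in4=0

Check with in0=0, in1=0, in2=1, in3=0, in4=0:
n1 = in2 OR in1 = 1 OR 0 = 1
n2 = n1 XOR in0 = 1 XOR 0 = 1
n3 = in4 OR n2 = 0 OR 1 = 1
n4 = n3 AND in3 = 1 AND 0 = 0
n5 = n2 OR in4 = 1 OR 0 = 1
n6 = n5 XOR n4 = 1 XOR 0 = 1
n7 = n5 AND n6 = 1 AND 1 = 1
So n7 = 1 as required.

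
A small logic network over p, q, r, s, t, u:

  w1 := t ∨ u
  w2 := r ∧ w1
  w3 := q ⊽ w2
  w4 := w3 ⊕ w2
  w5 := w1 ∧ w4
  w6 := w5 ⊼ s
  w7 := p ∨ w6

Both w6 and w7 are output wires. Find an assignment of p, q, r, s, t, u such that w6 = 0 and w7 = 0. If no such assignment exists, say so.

p=0, q=1, r=1, s=1, t=0, u=1

Check with p=0, q=1, r=1, s=1, t=0, u=1:
w1 = t ∨ u = 0 ∨ 1 = 1
w2 = r ∧ w1 = 1 ∧ 1 = 1
w3 = q ⊽ w2 = 1 ⊽ 1 = 0
w4 = w3 ⊕ w2 = 0 ⊕ 1 = 1
w5 = w1 ∧ w4 = 1 ∧ 1 = 1
w6 = w5 ⊼ s = 1 ⊼ 1 = 0
w7 = p ∨ w6 = 0 ∨ 0 = 0
So w6 = 0 and w7 = 0.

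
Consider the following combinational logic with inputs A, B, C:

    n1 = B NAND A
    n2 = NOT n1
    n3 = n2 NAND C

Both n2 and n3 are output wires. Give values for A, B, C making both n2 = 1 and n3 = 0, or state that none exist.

Check with A=1 B=1 C=1:
n1 = B NAND A = 1 NAND 1 = 0
n2 = NOT n1 = NOT 0 = 1
n3 = n2 NAND C = 1 NAND 1 = 0
So n2 = 1 and n3 = 0.

A=1 B=1 C=1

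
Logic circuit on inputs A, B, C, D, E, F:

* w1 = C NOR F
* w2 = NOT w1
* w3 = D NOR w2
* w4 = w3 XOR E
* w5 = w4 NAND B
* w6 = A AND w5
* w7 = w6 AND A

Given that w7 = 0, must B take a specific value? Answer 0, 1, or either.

either

Both values of B occur among assignments with w7 = 0:
  B=0: A=0, B=0, C=0, D=0, E=0, F=0
  B=1: A=0, B=1, C=0, D=0, E=0, F=0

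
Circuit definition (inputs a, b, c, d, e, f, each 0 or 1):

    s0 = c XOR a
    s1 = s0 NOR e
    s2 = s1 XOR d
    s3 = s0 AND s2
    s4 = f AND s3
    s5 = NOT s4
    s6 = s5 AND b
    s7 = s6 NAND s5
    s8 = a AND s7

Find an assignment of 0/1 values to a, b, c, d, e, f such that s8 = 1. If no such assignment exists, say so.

Check with a=1, b=0, c=0, d=1, e=1, f=1:
s0 = c XOR a = 0 XOR 1 = 1
s1 = s0 NOR e = 1 NOR 1 = 0
s2 = s1 XOR d = 0 XOR 1 = 1
s3 = s0 AND s2 = 1 AND 1 = 1
s4 = f AND s3 = 1 AND 1 = 1
s5 = NOT s4 = NOT 1 = 0
s6 = s5 AND b = 0 AND 0 = 0
s7 = s6 NAND s5 = 0 NAND 0 = 1
s8 = a AND s7 = 1 AND 1 = 1
So s8 = 1 as required.

a=1, b=0, c=0, d=1, e=1, f=1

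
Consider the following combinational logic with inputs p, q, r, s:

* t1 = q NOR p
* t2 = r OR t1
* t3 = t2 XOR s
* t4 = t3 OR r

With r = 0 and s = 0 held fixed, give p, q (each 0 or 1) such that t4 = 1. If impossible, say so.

t4 = t3 OR r must be 1, so at least one of t3, r is 1.
Check with r = 0 and s = 0 and p=0, q=0:
t1 = q NOR p = 0 NOR 0 = 1
t2 = r OR t1 = 0 OR 1 = 1
t3 = t2 XOR s = 1 XOR 0 = 1
t4 = t3 OR r = 1 OR 0 = 1
So t4 = 1.

p=0, q=0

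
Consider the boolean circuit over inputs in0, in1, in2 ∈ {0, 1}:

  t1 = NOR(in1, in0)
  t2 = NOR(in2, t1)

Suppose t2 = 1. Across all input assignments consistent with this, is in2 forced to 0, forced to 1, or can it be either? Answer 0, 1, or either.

0

t2 = NOR(in2, t1) must be 1, so both in2 = 0 and t1 = 0.
Every assignment with t2 = 1 has in2 = 0; there are 3 such assignment(s).
  in0=0, in1=1, in2=0
  in0=1, in1=0, in2=0
  in0=1, in1=1, in2=0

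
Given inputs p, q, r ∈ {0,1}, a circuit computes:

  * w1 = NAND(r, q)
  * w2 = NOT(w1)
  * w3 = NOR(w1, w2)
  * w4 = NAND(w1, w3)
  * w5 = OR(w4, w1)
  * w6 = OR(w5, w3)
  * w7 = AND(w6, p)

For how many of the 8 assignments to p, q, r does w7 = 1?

4

w7 = AND(w6, p) must be 1, so both w6 = 1 and p = 1.
Enumerating the 8 input combinations, 4 give w7 = 1 and 4 give w7 = 0.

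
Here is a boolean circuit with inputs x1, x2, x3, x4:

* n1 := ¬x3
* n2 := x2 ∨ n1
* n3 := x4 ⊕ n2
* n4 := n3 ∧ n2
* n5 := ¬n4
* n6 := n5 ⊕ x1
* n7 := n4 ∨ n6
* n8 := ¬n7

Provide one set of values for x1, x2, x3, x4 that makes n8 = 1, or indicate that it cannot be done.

x1=1, x2=0, x3=1, x4=0

Check with x1=1, x2=0, x3=1, x4=0:
n1 = ¬x3 = ¬1 = 0
n2 = x2 ∨ n1 = 0 ∨ 0 = 0
n3 = x4 ⊕ n2 = 0 ⊕ 0 = 0
n4 = n3 ∧ n2 = 0 ∧ 0 = 0
n5 = ¬n4 = ¬0 = 1
n6 = n5 ⊕ x1 = 1 ⊕ 1 = 0
n7 = n4 ∨ n6 = 0 ∨ 0 = 0
n8 = ¬n7 = ¬0 = 1
So n8 = 1 as required.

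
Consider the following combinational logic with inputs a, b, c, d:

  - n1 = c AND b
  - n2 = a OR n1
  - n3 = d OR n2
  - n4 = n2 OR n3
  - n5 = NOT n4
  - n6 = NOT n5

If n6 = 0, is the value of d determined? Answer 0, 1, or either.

n6 = NOT n5 must be 0, so n5 = 1.
n5 = NOT n4 must be 1, so n4 = 0.
Every assignment with n6 = 0 has d = 0; there are 3 such assignment(s).
  a=0, b=0, c=0, d=0
  a=0, b=0, c=1, d=0
  a=0, b=1, c=0, d=0

0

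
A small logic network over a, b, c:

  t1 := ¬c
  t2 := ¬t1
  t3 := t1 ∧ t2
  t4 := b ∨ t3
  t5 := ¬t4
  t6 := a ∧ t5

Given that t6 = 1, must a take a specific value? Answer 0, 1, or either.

t6 = a ∧ t5 must be 1, so both a = 1 and t5 = 1.
t5 = ¬t4 must be 1, so t4 = 0.
t4 = b ∨ t3 must be 0, so both b = 0 and t3 = 0.
Every assignment with t6 = 1 has a = 1; there are 2 such assignment(s).
  a=1, b=0, c=0
  a=1, b=0, c=1

1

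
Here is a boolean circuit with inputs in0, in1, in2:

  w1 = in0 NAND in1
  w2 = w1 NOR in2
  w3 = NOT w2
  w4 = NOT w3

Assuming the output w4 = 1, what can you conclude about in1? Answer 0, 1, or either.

w4 = NOT w3 must be 1, so w3 = 0.
w3 = NOT w2 must be 0, so w2 = 1.
w2 = w1 NOR in2 must be 1, so both w1 = 0 and in2 = 0.
Every assignment with w4 = 1 has in1 = 1; there are 1 such assignment(s).
  in0=1, in1=1, in2=0

1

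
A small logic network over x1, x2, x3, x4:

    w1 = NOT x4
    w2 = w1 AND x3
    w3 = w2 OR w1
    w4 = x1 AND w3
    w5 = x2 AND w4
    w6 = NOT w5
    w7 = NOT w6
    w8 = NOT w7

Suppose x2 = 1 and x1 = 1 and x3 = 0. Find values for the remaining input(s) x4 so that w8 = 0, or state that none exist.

Check with x2 = 1 and x1 = 1 and x3 = 0 and x4=0:
w1 = NOT x4 = NOT 0 = 1
w2 = w1 AND x3 = 1 AND 0 = 0
w3 = w2 OR w1 = 0 OR 1 = 1
w4 = x1 AND w3 = 1 AND 1 = 1
w5 = x2 AND w4 = 1 AND 1 = 1
w6 = NOT w5 = NOT 1 = 0
w7 = NOT w6 = NOT 0 = 1
w8 = NOT w7 = NOT 1 = 0
So w8 = 0.

x4=0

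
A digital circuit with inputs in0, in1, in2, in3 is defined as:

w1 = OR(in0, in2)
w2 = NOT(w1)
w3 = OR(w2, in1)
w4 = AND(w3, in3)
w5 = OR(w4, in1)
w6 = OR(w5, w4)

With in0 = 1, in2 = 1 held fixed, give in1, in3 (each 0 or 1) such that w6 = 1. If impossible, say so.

w6 = OR(w5, w4) must be 1, so at least one of w5, w4 is 1.
Check with in0 = 1, in2 = 1 and in1=1, in3=1:
w1 = OR(in0, in2) = OR(1, 1) = 1
w2 = NOT(w1) = NOT 1 = 0
w3 = OR(w2, in1) = OR(0, 1) = 1
w4 = AND(w3, in3) = AND(1, 1) = 1
w5 = OR(w4, in1) = OR(1, 1) = 1
w6 = OR(w5, w4) = OR(1, 1) = 1
So w6 = 1.

in1=1, in3=1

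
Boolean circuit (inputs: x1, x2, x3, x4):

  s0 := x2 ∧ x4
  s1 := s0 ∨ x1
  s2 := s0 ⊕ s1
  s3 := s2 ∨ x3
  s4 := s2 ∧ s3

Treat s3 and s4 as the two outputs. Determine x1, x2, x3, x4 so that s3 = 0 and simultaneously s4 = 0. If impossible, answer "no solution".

Check with x1=0, x2=1, x3=0, x4=0:
s0 = x2 ∧ x4 = 1 ∧ 0 = 0
s1 = s0 ∨ x1 = 0 ∨ 0 = 0
s2 = s0 ⊕ s1 = 0 ⊕ 0 = 0
s3 = s2 ∨ x3 = 0 ∨ 0 = 0
s4 = s2 ∧ s3 = 0 ∧ 0 = 0
So s3 = 0 and s4 = 0.

x1=0, x2=1, x3=0, x4=0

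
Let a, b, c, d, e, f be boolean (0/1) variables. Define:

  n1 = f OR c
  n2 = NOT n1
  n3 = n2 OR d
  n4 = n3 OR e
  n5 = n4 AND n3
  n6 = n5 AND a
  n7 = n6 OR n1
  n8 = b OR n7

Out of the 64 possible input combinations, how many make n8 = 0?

4

n8 = b OR n7 must be 0, so both b = 0 and n7 = 0.
n7 = n6 OR n1 must be 0, so both n6 = 0 and n1 = 0.
Enumerating the 64 input combinations, 4 give n8 = 0 and 60 give n8 = 1.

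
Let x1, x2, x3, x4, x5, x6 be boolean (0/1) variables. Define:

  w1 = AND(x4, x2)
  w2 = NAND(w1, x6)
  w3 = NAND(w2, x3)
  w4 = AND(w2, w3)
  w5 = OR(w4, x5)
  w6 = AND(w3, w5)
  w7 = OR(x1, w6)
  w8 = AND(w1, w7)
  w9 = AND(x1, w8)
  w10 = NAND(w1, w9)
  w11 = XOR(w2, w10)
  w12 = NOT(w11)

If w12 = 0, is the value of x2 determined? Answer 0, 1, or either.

w12 = NOT(w11) must be 0, so w11 = 1.
w11 = XOR(w2, w10) must be 1, so w2 and w10 differ.
Every assignment with w12 = 0 has x2 = 1; there are 8 such assignment(s).

1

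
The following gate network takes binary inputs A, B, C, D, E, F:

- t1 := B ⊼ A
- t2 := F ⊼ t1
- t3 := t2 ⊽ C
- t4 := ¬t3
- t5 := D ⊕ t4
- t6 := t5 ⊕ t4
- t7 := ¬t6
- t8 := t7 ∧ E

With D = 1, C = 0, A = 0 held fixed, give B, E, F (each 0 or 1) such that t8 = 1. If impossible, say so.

no solution exists

With D = 1, C = 0, A = 0 fixed, none of the 8 settings of B, E, F give t8 = 1.
For example, with B=1, E=0, F=0:
t1 = B ⊼ A = 1 ⊼ 0 = 1
t2 = F ⊼ t1 = 0 ⊼ 1 = 1
t3 = t2 ⊽ C = 1 ⊽ 0 = 0
t4 = ¬t3 = ¬0 = 1
t5 = D ⊕ t4 = 1 ⊕ 1 = 0
t6 = t5 ⊕ t4 = 0 ⊕ 1 = 1
t7 = ¬t6 = ¬1 = 0
t8 = t7 ∧ E = 0 ∧ 0 = 0
giving t8 = 0 ≠ 1.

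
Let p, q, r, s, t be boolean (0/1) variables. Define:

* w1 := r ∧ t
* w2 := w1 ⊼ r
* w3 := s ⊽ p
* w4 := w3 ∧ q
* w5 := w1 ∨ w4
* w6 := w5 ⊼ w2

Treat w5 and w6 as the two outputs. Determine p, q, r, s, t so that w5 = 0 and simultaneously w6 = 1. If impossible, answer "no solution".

p=1, q=1, r=0, s=0, t=1

Check with p=1, q=1, r=0, s=0, t=1:
w1 = r ∧ t = 0 ∧ 1 = 0
w2 = w1 ⊼ r = 0 ⊼ 0 = 1
w3 = s ⊽ p = 0 ⊽ 1 = 0
w4 = w3 ∧ q = 0 ∧ 1 = 0
w5 = w1 ∨ w4 = 0 ∨ 0 = 0
w6 = w5 ⊼ w2 = 0 ⊼ 1 = 1
So w5 = 0 and w6 = 1.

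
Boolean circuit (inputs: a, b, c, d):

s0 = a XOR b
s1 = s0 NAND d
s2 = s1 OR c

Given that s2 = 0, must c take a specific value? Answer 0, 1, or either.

s2 = s1 OR c must be 0, so both s1 = 0 and c = 0.
s1 = s0 NAND d must be 0, so both s0 = 1 and d = 1.
Every assignment with s2 = 0 has c = 0; there are 2 such assignment(s).
  a=0, b=1, c=0, d=1
  a=1, b=0, c=0, d=1

0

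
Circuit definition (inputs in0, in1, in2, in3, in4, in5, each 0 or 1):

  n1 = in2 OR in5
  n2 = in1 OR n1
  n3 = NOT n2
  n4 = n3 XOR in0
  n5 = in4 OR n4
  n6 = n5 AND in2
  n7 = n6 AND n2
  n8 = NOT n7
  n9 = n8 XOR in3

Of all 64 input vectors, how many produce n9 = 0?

32

n9 = n8 XOR in3 must be 0, so n8 and in3 are equal.
Enumerating the 64 input combinations, 32 give n9 = 0 and 32 give n9 = 1.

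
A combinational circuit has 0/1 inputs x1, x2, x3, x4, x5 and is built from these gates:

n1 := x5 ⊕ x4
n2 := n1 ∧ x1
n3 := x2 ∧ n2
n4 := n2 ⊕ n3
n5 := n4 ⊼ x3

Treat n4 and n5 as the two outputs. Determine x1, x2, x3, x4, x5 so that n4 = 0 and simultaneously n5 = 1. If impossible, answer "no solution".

x1=0 x2=0 x3=0 x4=0 x5=1

Check with x1=0 x2=0 x3=0 x4=0 x5=1:
n1 = x5 ⊕ x4 = 1 ⊕ 0 = 1
n2 = n1 ∧ x1 = 1 ∧ 0 = 0
n3 = x2 ∧ n2 = 0 ∧ 0 = 0
n4 = n2 ⊕ n3 = 0 ⊕ 0 = 0
n5 = n4 ⊼ x3 = 0 ⊼ 0 = 1
So n4 = 0 and n5 = 1.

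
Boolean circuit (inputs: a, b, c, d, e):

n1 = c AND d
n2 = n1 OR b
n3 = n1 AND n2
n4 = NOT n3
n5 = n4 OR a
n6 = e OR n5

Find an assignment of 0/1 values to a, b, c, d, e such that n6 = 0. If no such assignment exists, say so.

n6 = e OR n5 must be 0, so both e = 0 and n5 = 0.
n5 = n4 OR a must be 0, so both n4 = 0 and a = 0.
Check with a=0 b=1 c=1 d=1 e=0:
n1 = c AND d = 1 AND 1 = 1
n2 = n1 OR b = 1 OR 1 = 1
n3 = n1 AND n2 = 1 AND 1 = 1
n4 = NOT n3 = NOT 1 = 0
n5 = n4 OR a = 0 OR 0 = 0
n6 = e OR n5 = 0 OR 0 = 0
So n6 = 0 as required.

a=0 b=1 c=1 d=1 e=0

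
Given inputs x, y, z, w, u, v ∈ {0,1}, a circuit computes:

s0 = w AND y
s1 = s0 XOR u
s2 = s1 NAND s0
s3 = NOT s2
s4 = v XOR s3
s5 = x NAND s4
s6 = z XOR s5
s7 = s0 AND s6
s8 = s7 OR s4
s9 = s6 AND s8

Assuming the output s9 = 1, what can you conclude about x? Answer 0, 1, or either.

Both values of x occur among assignments with s9 = 1:
  x=0: x=0, y=0, z=0, w=0, u=0, v=1
  x=1: x=1, y=0, z=1, w=0, u=0, v=1

either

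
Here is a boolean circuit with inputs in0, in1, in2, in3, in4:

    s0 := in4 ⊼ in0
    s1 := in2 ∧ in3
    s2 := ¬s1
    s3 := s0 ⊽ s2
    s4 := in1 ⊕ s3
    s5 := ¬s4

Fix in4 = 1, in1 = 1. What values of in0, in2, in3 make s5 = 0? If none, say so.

Check with in4 = 1, in1 = 1 and in0=0, in2=1, in3=1:
s0 = in4 ⊼ in0 = 1 ⊼ 0 = 1
s1 = in2 ∧ in3 = 1 ∧ 1 = 1
s2 = ¬s1 = ¬1 = 0
s3 = s0 ⊽ s2 = 1 ⊽ 0 = 0
s4 = in1 ⊕ s3 = 1 ⊕ 0 = 1
s5 = ¬s4 = ¬1 = 0
So s5 = 0.

in0=0, in2=1, in3=1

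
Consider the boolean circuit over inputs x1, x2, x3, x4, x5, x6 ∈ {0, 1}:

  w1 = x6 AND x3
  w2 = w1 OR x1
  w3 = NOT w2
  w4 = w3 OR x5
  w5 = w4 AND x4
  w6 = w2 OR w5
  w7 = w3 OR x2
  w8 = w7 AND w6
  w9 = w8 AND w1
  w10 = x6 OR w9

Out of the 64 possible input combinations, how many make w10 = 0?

32

w10 = x6 OR w9 must be 0, so both x6 = 0 and w9 = 0.
Enumerating the 64 input combinations, 32 give w10 = 0 and 32 give w10 = 1.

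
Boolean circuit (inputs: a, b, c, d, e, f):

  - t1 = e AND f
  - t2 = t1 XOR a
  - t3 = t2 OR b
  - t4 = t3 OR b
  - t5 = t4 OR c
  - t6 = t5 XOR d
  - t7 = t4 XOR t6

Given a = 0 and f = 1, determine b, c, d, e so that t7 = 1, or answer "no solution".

Check with a = 0 and f = 1 and b=0, c=0, d=1, e=0:
t1 = e AND f = 0 AND 1 = 0
t2 = t1 XOR a = 0 XOR 0 = 0
t3 = t2 OR b = 0 OR 0 = 0
t4 = t3 OR b = 0 OR 0 = 0
t5 = t4 OR c = 0 OR 0 = 0
t6 = t5 XOR d = 0 XOR 1 = 1
t7 = t4 XOR t6 = 0 XOR 1 = 1
So t7 = 1.

b=0, c=0, d=1, e=0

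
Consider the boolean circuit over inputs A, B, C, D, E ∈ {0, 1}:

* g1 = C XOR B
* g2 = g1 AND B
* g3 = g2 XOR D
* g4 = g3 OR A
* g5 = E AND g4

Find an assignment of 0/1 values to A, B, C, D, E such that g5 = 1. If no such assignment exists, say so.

A=1, B=0, C=0, D=1, E=1

g5 = E AND g4 must be 1, so both E = 1 and g4 = 1.
g4 = g3 OR A must be 1, so at least one of g3, A is 1.
Check with A=1, B=0, C=0, D=1, E=1:
g1 = C XOR B = 0 XOR 0 = 0
g2 = g1 AND B = 0 AND 0 = 0
g3 = g2 XOR D = 0 XOR 1 = 1
g4 = g3 OR A = 1 OR 1 = 1
g5 = E AND g4 = 1 AND 1 = 1
So g5 = 1 as required.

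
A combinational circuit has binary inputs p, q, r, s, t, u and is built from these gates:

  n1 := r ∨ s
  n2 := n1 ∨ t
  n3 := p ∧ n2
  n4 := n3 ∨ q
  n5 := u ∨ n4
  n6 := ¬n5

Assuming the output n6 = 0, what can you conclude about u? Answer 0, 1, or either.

either

Both values of u occur among assignments with n6 = 0:
  u=0: p=0, q=1, r=0, s=0, t=0, u=0
  u=1: p=0, q=0, r=0, s=0, t=0, u=1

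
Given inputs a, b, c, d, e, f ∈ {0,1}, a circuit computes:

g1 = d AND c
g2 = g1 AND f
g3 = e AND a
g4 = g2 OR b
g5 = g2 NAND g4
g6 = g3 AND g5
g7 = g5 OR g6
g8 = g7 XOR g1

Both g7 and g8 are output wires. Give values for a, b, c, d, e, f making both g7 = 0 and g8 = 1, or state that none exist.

a=0, b=1, c=1, d=1, e=1, f=1

Check with a=0, b=1, c=1, d=1, e=1, f=1:
g1 = d AND c = 1 AND 1 = 1
g2 = g1 AND f = 1 AND 1 = 1
g3 = e AND a = 1 AND 0 = 0
g4 = g2 OR b = 1 OR 1 = 1
g5 = g2 NAND g4 = 1 NAND 1 = 0
g6 = g3 AND g5 = 0 AND 0 = 0
g7 = g5 OR g6 = 0 OR 0 = 0
g8 = g7 XOR g1 = 0 XOR 1 = 1
So g7 = 0 and g8 = 1.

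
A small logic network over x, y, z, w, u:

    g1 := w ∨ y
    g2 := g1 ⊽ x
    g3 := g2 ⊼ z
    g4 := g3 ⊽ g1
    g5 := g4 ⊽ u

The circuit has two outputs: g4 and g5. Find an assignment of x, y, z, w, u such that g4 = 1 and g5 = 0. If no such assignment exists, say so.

x=0, y=0, z=1, w=0, u=0

Check with x=0, y=0, z=1, w=0, u=0:
g1 = w ∨ y = 0 ∨ 0 = 0
g2 = g1 ⊽ x = 0 ⊽ 0 = 1
g3 = g2 ⊼ z = 1 ⊼ 1 = 0
g4 = g3 ⊽ g1 = 0 ⊽ 0 = 1
g5 = g4 ⊽ u = 1 ⊽ 0 = 0
So g4 = 1 and g5 = 0.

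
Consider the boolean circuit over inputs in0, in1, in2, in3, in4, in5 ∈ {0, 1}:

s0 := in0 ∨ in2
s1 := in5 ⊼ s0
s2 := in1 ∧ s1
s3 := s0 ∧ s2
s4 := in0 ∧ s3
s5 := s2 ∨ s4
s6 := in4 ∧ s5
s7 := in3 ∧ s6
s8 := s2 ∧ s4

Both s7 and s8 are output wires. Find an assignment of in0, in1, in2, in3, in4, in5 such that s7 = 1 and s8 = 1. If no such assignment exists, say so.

in0=1, in1=1, in2=1, in3=1, in4=1, in5=0

Check with in0=1, in1=1, in2=1, in3=1, in4=1, in5=0:
s0 = in0 ∨ in2 = 1 ∨ 1 = 1
s1 = in5 ⊼ s0 = 0 ⊼ 1 = 1
s2 = in1 ∧ s1 = 1 ∧ 1 = 1
s3 = s0 ∧ s2 = 1 ∧ 1 = 1
s4 = in0 ∧ s3 = 1 ∧ 1 = 1
s5 = s2 ∨ s4 = 1 ∨ 1 = 1
s6 = in4 ∧ s5 = 1 ∧ 1 = 1
s7 = in3 ∧ s6 = 1 ∧ 1 = 1
s8 = s2 ∧ s4 = 1 ∧ 1 = 1
So s7 = 1 and s8 = 1.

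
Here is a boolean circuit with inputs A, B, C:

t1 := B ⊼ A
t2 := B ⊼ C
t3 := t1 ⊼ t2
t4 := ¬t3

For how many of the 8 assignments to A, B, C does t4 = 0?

3

t4 = ¬t3 must be 0, so t3 = 1.
Satisfying assignments:
  A=0, B=1, C=1
  A=1, B=1, C=0
  A=1, B=1, C=1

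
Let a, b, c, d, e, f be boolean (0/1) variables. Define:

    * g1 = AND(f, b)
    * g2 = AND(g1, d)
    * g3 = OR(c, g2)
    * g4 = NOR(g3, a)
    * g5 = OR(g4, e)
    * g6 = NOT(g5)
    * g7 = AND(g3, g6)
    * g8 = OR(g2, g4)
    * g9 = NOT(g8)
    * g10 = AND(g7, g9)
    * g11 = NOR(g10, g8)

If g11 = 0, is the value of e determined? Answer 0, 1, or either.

Both values of e occur among assignments with g11 = 0:
  e=0: a=0, b=0, c=0, d=0, e=0, f=0
  e=1: a=0, b=0, c=0, d=0, e=1, f=0

either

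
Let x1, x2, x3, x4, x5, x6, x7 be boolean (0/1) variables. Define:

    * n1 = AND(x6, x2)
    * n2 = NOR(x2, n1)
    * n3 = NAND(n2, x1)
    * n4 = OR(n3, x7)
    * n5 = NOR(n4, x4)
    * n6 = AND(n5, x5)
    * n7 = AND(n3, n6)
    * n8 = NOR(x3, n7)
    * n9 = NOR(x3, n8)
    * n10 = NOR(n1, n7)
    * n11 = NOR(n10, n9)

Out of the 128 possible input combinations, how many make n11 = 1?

n11 = NOR(n10, n9) must be 1, so both n10 = 0 and n9 = 0.
Enumerating the 128 input combinations, 32 give n11 = 1 and 96 give n11 = 0.

32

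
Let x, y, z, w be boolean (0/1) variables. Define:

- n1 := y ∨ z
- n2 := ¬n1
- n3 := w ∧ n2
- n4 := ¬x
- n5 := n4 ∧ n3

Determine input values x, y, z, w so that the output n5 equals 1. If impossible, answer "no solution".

x=0 y=0 z=0 w=1

n5 = n4 ∧ n3 must be 1, so both n4 = 1 and n3 = 1.
n4 = ¬x must be 1, so x = 0.
Check with x=0 y=0 z=0 w=1:
n1 = y ∨ z = 0 ∨ 0 = 0
n2 = ¬n1 = ¬0 = 1
n3 = w ∧ n2 = 1 ∧ 1 = 1
n4 = ¬x = ¬0 = 1
n5 = n4 ∧ n3 = 1 ∧ 1 = 1
So n5 = 1 as required.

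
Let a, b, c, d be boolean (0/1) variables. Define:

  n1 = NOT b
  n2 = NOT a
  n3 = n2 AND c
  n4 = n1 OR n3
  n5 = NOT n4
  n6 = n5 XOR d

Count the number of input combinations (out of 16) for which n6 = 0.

8

n6 = n5 XOR d must be 0, so n5 and d are equal.
Enumerating the 16 input combinations, 8 give n6 = 0 and 8 give n6 = 1.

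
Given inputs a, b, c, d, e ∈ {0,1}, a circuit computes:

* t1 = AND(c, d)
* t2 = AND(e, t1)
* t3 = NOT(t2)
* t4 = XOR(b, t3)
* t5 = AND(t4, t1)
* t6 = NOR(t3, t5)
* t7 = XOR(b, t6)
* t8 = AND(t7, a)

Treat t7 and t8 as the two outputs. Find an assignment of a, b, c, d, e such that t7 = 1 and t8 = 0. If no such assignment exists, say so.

a=0, b=1, c=1, d=0, e=0

Check with a=0, b=1, c=1, d=0, e=0:
t1 = AND(c, d) = AND(1, 0) = 0
t2 = AND(e, t1) = AND(0, 0) = 0
t3 = NOT(t2) = NOT 0 = 1
t4 = XOR(b, t3) = XOR(1, 1) = 0
t5 = AND(t4, t1) = AND(0, 0) = 0
t6 = NOR(t3, t5) = NOR(1, 0) = 0
t7 = XOR(b, t6) = XOR(1, 0) = 1
t8 = AND(t7, a) = AND(1, 0) = 0
So t7 = 1 and t8 = 0.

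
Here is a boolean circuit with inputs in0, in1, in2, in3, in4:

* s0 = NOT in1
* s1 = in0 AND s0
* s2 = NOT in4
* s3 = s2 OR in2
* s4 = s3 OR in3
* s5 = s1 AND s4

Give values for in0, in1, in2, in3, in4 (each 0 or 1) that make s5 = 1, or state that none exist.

s5 = s1 AND s4 must be 1, so both s1 = 1 and s4 = 1.
s1 = in0 AND s0 must be 1, so both in0 = 1 and s0 = 1.
Check with in0=1 in1=0 in2=1 in3=1 in4=0:
s0 = NOT in1 = NOT 0 = 1
s1 = in0 AND s0 = 1 AND 1 = 1
s2 = NOT in4 = NOT 0 = 1
s3 = s2 OR in2 = 1 OR 1 = 1
s4 = s3 OR in3 = 1 OR 1 = 1
s5 = s1 AND s4 = 1 AND 1 = 1
So s5 = 1 as required.

in0=1 in1=0 in2=1 in3=1 in4=0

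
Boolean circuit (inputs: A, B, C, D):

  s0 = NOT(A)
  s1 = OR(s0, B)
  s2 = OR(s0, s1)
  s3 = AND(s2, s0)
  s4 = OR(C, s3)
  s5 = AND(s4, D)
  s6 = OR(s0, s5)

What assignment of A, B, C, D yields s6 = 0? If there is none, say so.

A=1 B=1 C=1 D=0

Check with A=1 B=1 C=1 D=0:
s0 = NOT(A) = NOT 1 = 0
s1 = OR(s0, B) = OR(0, 1) = 1
s2 = OR(s0, s1) = OR(0, 1) = 1
s3 = AND(s2, s0) = AND(1, 0) = 0
s4 = OR(C, s3) = OR(1, 0) = 1
s5 = AND(s4, D) = AND(1, 0) = 0
s6 = OR(s0, s5) = OR(0, 0) = 0
So s6 = 0 as required.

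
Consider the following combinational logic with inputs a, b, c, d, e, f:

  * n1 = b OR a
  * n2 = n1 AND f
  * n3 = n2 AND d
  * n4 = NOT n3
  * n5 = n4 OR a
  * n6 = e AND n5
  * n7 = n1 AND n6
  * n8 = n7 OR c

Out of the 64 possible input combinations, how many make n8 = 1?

43

n8 = n7 OR c must be 1, so at least one of n7, c is 1.
Enumerating the 64 input combinations, 43 give n8 = 1 and 21 give n8 = 0.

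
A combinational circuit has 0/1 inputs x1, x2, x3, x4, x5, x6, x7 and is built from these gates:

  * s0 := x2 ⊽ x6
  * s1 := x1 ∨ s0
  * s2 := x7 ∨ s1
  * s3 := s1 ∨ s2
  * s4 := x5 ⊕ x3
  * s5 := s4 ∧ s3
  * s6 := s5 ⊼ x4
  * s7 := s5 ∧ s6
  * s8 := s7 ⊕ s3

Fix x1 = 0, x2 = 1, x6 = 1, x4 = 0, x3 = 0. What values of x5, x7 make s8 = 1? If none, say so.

x5=0 x7=1

s8 = s7 ⊕ s3 must be 1, so s7 and s3 differ.
Check with x1 = 0, x2 = 1, x6 = 1, x4 = 0, x3 = 0 and x5=0, x7=1:
s0 = x2 ⊽ x6 = 1 ⊽ 1 = 0
s1 = x1 ∨ s0 = 0 ∨ 0 = 0
s2 = x7 ∨ s1 = 1 ∨ 0 = 1
s3 = s1 ∨ s2 = 0 ∨ 1 = 1
s4 = x5 ⊕ x3 = 0 ⊕ 0 = 0
s5 = s4 ∧ s3 = 0 ∧ 1 = 0
s6 = s5 ⊼ x4 = 0 ⊼ 0 = 1
s7 = s5 ∧ s6 = 0 ∧ 1 = 0
s8 = s7 ⊕ s3 = 0 ⊕ 1 = 1
So s8 = 1.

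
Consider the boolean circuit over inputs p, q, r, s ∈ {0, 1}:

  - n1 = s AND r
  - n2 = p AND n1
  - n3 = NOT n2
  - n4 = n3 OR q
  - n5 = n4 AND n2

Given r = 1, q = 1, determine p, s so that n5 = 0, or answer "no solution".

p=0, s=1

Check with r = 1, q = 1 and p=0, s=1:
n1 = s AND r = 1 AND 1 = 1
n2 = p AND n1 = 0 AND 1 = 0
n3 = NOT n2 = NOT 0 = 1
n4 = n3 OR q = 1 OR 1 = 1
n5 = n4 AND n2 = 1 AND 0 = 0
So n5 = 0.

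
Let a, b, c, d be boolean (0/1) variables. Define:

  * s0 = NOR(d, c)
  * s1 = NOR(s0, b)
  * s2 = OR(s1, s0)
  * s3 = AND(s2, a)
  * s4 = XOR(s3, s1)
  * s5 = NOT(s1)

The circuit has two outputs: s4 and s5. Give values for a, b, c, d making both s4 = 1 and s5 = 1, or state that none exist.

Check with a=1 b=1 c=0 d=0:
s0 = NOR(d, c) = NOR(0, 0) = 1
s1 = NOR(s0, b) = NOR(1, 1) = 0
s2 = OR(s1, s0) = OR(0, 1) = 1
s3 = AND(s2, a) = AND(1, 1) = 1
s4 = XOR(s3, s1) = XOR(1, 0) = 1
s5 = NOT(s1) = NOT 0 = 1
So s4 = 1 and s5 = 1.

a=1 b=1 c=0 d=0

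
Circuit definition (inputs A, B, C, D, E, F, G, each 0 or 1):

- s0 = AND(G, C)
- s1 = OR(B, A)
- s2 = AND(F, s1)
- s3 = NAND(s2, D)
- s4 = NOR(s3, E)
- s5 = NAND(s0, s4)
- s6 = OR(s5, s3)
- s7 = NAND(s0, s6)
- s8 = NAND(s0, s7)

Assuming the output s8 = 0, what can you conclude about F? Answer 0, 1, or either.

s8 = NAND(s0, s7) must be 0, so both s0 = 1 and s7 = 1.
s0 = AND(G, C) must be 1, so both G = 1 and C = 1.
Every assignment with s8 = 0 has F = 1; there are 3 such assignment(s).
  A=0, B=1, C=1, D=1, E=0, F=1, G=1
  A=1, B=0, C=1, D=1, E=0, F=1, G=1
  A=1, B=1, C=1, D=1, E=0, F=1, G=1

1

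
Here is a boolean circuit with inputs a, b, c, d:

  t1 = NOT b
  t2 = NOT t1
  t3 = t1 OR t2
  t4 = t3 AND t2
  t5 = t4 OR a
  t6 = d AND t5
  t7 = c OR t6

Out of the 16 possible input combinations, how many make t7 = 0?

t7 = c OR t6 must be 0, so both c = 0 and t6 = 0.
Satisfying assignments:
  a=0, b=0, c=0, d=0
  a=0, b=0, c=0, d=1
  a=0, b=1, c=0, d=0
  a=1, b=0, c=0, d=0
  a=1, b=1, c=0, d=0

5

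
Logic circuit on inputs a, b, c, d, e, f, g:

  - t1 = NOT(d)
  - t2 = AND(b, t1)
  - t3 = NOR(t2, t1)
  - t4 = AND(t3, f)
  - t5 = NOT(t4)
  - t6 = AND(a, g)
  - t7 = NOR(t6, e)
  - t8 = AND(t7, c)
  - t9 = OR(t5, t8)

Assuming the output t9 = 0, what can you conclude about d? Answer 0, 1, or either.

t9 = OR(t5, t8) must be 0, so both t5 = 0 and t8 = 0.
t5 = NOT(t4) must be 0, so t4 = 1.
t8 = AND(t7, c) must be 0, so at least one of t7, c is 0.
Every assignment with t9 = 0 has d = 1; there are 26 such assignment(s).

1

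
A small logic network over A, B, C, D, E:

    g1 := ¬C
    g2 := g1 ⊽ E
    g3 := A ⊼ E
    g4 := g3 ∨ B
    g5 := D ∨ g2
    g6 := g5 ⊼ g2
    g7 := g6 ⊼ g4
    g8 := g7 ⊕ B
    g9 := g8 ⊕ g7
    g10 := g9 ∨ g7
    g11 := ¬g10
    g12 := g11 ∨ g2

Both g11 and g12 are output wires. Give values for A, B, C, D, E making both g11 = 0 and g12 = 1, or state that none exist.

A=1 B=0 C=1 D=1 E=0

Check with A=1 B=0 C=1 D=1 E=0:
g1 = ¬C = ¬1 = 0
g2 = g1 ⊽ E = 0 ⊽ 0 = 1
g3 = A ⊼ E = 1 ⊼ 0 = 1
g4 = g3 ∨ B = 1 ∨ 0 = 1
g5 = D ∨ g2 = 1 ∨ 1 = 1
g6 = g5 ⊼ g2 = 1 ⊼ 1 = 0
g7 = g6 ⊼ g4 = 0 ⊼ 1 = 1
g8 = g7 ⊕ B = 1 ⊕ 0 = 1
g9 = g8 ⊕ g7 = 1 ⊕ 1 = 0
g10 = g9 ∨ g7 = 0 ∨ 1 = 1
g11 = ¬g10 = ¬1 = 0
g12 = g11 ∨ g2 = 0 ∨ 1 = 1
So g11 = 0 and g12 = 1.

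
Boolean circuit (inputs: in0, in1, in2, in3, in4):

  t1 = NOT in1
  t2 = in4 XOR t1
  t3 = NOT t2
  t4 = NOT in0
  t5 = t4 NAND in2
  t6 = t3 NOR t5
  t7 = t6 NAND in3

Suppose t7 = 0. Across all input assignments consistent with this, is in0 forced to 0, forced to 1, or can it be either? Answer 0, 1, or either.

t7 = t6 NAND in3 must be 0, so both t6 = 1 and in3 = 1.
Every assignment with t7 = 0 has in0 = 0; there are 2 such assignment(s).
  in0=0, in1=0, in2=1, in3=1, in4=0
  in0=0, in1=1, in2=1, in3=1, in4=1

0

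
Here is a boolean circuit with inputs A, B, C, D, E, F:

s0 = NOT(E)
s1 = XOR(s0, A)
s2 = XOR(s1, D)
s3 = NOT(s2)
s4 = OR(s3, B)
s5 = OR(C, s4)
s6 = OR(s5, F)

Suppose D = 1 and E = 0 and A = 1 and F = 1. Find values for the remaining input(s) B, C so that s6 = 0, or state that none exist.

no solution exists

With D = 1 and E = 0 and A = 1 and F = 1 fixed, none of the 4 settings of B, C give s6 = 0.
For example, with B=0, C=1:
s0 = NOT(E) = NOT 0 = 1
s1 = XOR(s0, A) = XOR(1, 1) = 0
s2 = XOR(s1, D) = XOR(0, 1) = 1
s3 = NOT(s2) = NOT 1 = 0
s4 = OR(s3, B) = OR(0, 0) = 0
s5 = OR(C, s4) = OR(1, 0) = 1
s6 = OR(s5, F) = OR(1, 1) = 1
giving s6 = 1 ≠ 0.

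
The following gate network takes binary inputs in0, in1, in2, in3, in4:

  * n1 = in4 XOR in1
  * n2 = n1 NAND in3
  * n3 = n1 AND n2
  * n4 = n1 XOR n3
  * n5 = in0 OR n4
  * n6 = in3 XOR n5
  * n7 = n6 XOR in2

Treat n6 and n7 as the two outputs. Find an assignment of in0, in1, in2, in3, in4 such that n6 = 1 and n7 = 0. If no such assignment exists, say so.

in0=0 in1=0 in2=1 in3=1 in4=0

Check with in0=0 in1=0 in2=1 in3=1 in4=0:
n1 = in4 XOR in1 = 0 XOR 0 = 0
n2 = n1 NAND in3 = 0 NAND 1 = 1
n3 = n1 AND n2 = 0 AND 1 = 0
n4 = n1 XOR n3 = 0 XOR 0 = 0
n5 = in0 OR n4 = 0 OR 0 = 0
n6 = in3 XOR n5 = 1 XOR 0 = 1
n7 = n6 XOR in2 = 1 XOR 1 = 0
So n6 = 1 and n7 = 0.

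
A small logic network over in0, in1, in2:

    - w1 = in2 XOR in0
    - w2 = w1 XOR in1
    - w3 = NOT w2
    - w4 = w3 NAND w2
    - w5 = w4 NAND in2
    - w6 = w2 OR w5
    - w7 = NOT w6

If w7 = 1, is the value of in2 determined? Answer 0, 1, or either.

1

w7 = NOT w6 must be 1, so w6 = 0.
Every assignment with w7 = 1 has in2 = 1; there are 2 such assignment(s).
  in0=0, in1=1, in2=1
  in0=1, in1=0, in2=1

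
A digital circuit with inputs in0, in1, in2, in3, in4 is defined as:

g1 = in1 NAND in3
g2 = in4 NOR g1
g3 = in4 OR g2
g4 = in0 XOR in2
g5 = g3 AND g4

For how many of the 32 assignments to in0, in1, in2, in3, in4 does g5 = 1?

g5 = g3 AND g4 must be 1, so both g3 = 1 and g4 = 1.
Enumerating the 32 input combinations, 10 give g5 = 1 and 22 give g5 = 0.

10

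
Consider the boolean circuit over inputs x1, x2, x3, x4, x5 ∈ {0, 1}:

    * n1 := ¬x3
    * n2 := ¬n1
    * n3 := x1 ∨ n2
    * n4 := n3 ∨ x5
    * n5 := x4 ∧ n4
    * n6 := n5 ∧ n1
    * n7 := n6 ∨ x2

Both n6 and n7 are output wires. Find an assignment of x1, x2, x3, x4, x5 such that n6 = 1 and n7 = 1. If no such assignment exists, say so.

x1=0, x2=1, x3=0, x4=1, x5=1

Check with x1=0, x2=1, x3=0, x4=1, x5=1:
n1 = ¬x3 = ¬0 = 1
n2 = ¬n1 = ¬1 = 0
n3 = x1 ∨ n2 = 0 ∨ 0 = 0
n4 = n3 ∨ x5 = 0 ∨ 1 = 1
n5 = x4 ∧ n4 = 1 ∧ 1 = 1
n6 = n5 ∧ n1 = 1 ∧ 1 = 1
n7 = n6 ∨ x2 = 1 ∨ 1 = 1
So n6 = 1 and n7 = 1.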